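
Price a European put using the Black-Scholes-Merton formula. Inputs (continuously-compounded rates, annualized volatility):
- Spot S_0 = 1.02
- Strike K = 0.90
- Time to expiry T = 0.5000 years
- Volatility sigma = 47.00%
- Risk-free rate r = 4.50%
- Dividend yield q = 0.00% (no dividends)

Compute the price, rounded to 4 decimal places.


Answer: Price = 0.0674

Derivation:
d1 = (ln(S/K) + (r - q + 0.5*sigma^2) * T) / (sigma * sqrt(T)) = 0.61048333
d2 = d1 - sigma * sqrt(T) = 0.27814314
exp(-rT) = 0.97775124; exp(-qT) = 1.00000000
P = K * exp(-rT) * N(-d2) - S_0 * exp(-qT) * N(-d1)
N(-d1) = 0.27077084; N(-d2) = 0.39045124
P = 0.9000 * 0.97775124 * 0.39045124 - 1.0200 * 1.00000000 * 0.27077084 = 0.0674


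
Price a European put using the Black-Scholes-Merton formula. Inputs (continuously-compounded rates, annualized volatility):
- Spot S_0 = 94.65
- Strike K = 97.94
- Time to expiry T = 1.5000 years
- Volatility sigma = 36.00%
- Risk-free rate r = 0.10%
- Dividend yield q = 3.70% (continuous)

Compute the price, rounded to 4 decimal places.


d1 = (ln(S/K) + (r - q + 0.5*sigma^2) * T) / (sigma * sqrt(T)) = 0.02048234
d2 = d1 - sigma * sqrt(T) = -0.42042581
exp(-rT) = 0.99850112; exp(-qT) = 0.94601202
P = K * exp(-rT) * N(-d2) - S_0 * exp(-qT) * N(-d1)
N(-d1) = 0.49182930; N(-d2) = 0.66291279
P = 97.9400 * 0.99850112 * 0.66291279 - 94.6500 * 0.94601202 * 0.49182930 = 20.7899

Answer: Price = 20.7899


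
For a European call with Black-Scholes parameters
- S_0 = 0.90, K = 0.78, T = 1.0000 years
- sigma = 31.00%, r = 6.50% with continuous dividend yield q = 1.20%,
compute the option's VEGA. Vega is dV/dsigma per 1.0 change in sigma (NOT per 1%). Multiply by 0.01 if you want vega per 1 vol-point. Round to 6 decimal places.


d1 = 0.7875833666; d2 = 0.4775833666
phi(d1) = 0.2925609339; exp(-qT) = 0.9880717129; exp(-rT) = 0.9370674634
Vega = S * exp(-qT) * phi(d1) * sqrt(T) = 0.9000 * 0.9880717129 * 0.2925609339 * 1.0000000000 = 0.260164

Answer: Vega = 0.260164


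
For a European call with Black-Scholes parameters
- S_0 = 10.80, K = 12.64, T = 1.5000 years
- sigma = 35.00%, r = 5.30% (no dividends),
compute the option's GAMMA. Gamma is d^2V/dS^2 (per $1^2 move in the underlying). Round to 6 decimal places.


d1 = 0.0327875759; d2 = -0.3958731291
phi(d1) = 0.3987279015; exp(-qT) = 1.0000000000; exp(-rT) = 0.9235780200
Gamma = exp(-qT) * phi(d1) / (S * sigma * sqrt(T)) = 1.0000000000 * 0.3987279015 / (10.8000 * 0.3500 * 1.2247448714) = 0.086127

Answer: Gamma = 0.086127


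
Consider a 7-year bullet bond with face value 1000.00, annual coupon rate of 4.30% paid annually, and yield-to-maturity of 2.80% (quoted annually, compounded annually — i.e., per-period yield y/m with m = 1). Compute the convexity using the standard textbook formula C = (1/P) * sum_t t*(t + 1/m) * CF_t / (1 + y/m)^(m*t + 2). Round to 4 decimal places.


Answer: Convexity = 45.2898

Derivation:
Coupon per period c = face * coupon_rate / m = 43.000000
Periods per year m = 1; per-period yield y/m = 0.028000
Number of cashflows N = 7
Cashflows (t years, CF_t, discount factor 1/(1+y/m)^(m*t), PV):
  t = 1.0000: CF_t = 43.000000, DF = 0.972763, PV = 41.828794
  t = 2.0000: CF_t = 43.000000, DF = 0.946267, PV = 40.689488
  t = 3.0000: CF_t = 43.000000, DF = 0.920493, PV = 39.581214
  t = 4.0000: CF_t = 43.000000, DF = 0.895422, PV = 38.503127
  t = 5.0000: CF_t = 43.000000, DF = 0.871033, PV = 37.454403
  t = 6.0000: CF_t = 43.000000, DF = 0.847308, PV = 36.434244
  t = 7.0000: CF_t = 1043.000000, DF = 0.824230, PV = 859.671454
Price P = sum_t PV_t = 1094.162724
Convexity numerator sum_t t*(t + 1/m) * CF_t / (1+y/m)^(m*t + 2):
  t = 1.0000: term = 79.162428
  t = 2.0000: term = 231.018759
  t = 3.0000: term = 449.452839
  t = 4.0000: term = 728.684889
  t = 5.0000: term = 1063.256160
  t = 6.0000: term = 1448.014226
  t = 7.0000: term = 45554.816700
Convexity = (1/P) * sum = 49554.406003 / 1094.162724 = 45.289795


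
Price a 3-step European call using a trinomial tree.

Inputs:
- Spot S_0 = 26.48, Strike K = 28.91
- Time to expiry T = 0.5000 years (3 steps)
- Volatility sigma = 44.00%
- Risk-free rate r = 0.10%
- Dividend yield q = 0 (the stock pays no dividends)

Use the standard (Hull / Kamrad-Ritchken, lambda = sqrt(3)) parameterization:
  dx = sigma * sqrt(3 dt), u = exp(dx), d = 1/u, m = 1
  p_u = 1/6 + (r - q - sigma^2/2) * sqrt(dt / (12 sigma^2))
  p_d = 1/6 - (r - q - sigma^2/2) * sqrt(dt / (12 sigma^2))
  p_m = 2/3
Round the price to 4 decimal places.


dt = T/N = 0.166667; dx = sigma*sqrt(3*dt) = 0.311127
u = exp(dx) = 1.364963; d = 1/u = 0.732621
p_u = 0.141007, p_m = 0.666667, p_d = 0.192326
Discount per step: exp(-r*dt) = 0.999833
Stock lattice S(k, j) with j the centered position index:
  k=0: S(0,+0) = 26.4800
  k=1: S(1,-1) = 19.3998; S(1,+0) = 26.4800; S(1,+1) = 36.1442
  k=2: S(2,-2) = 14.2127; S(2,-1) = 19.3998; S(2,+0) = 26.4800; S(2,+1) = 36.1442; S(2,+2) = 49.3355
  k=3: S(3,-3) = 10.4125; S(3,-2) = 14.2127; S(3,-1) = 19.3998; S(3,+0) = 26.4800; S(3,+1) = 36.1442; S(3,+2) = 49.3355; S(3,+3) = 67.3411
Terminal payoffs V(N, j) = max(S_T - K, 0):
  V(3,-3) = 0.000000; V(3,-2) = 0.000000; V(3,-1) = 0.000000; V(3,+0) = 0.000000; V(3,+1) = 7.234208; V(3,+2) = 20.425490; V(3,+3) = 38.431096
Backward induction: V(k, j) = exp(-r*dt) * [p_u * V(k+1, j+1) + p_m * V(k+1, j) + p_d * V(k+1, j-1)]
  V(2,-2) = exp(-r*dt) * [p_u*0.000000 + p_m*0.000000 + p_d*0.000000] = 0.000000
  V(2,-1) = exp(-r*dt) * [p_u*0.000000 + p_m*0.000000 + p_d*0.000000] = 0.000000
  V(2,+0) = exp(-r*dt) * [p_u*7.234208 + p_m*0.000000 + p_d*0.000000] = 1.019906
  V(2,+1) = exp(-r*dt) * [p_u*20.425490 + p_m*7.234208 + p_d*0.000000] = 7.701664
  V(2,+2) = exp(-r*dt) * [p_u*38.431096 + p_m*20.425490 + p_d*7.234208] = 20.423979
  V(1,-1) = exp(-r*dt) * [p_u*1.019906 + p_m*0.000000 + p_d*0.000000] = 0.143790
  V(1,+0) = exp(-r*dt) * [p_u*7.701664 + p_m*1.019906 + p_d*0.000000] = 1.765633
  V(1,+1) = exp(-r*dt) * [p_u*20.423979 + p_m*7.701664 + p_d*1.019906] = 8.209158
  V(0,+0) = exp(-r*dt) * [p_u*8.209158 + p_m*1.765633 + p_d*0.143790] = 2.361901

Answer: Price = V(0,0) = 2.3619


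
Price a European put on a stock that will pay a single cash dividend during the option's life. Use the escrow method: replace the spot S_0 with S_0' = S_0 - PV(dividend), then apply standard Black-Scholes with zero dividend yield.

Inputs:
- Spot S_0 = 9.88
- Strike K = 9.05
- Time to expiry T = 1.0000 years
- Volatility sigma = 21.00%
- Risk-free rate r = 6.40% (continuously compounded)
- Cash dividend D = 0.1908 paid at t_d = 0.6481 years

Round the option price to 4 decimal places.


PV(D) = D * exp(-r * t_d) = 0.1908 * 0.95937006 = 0.18304781
S_0' = S_0 - PV(D) = 9.8800 - 0.18304781 = 9.69695219
d1 = (ln(S_0'/K) + (r + sigma^2/2)*T) / (sigma*sqrt(T)) = 0.73855653
d2 = d1 - sigma*sqrt(T) = 0.52855653
exp(-rT) = 0.93800500
N(-d1) = 0.23008816; N(-d2) = 0.29855656
P = K * exp(-rT) * N(-d2) - S_0' * N(-d1) = 9.0500 * 0.93800500 * 0.29855656 - 9.69695219 * 0.23008816 = 0.3033

Answer: Price = 0.3033


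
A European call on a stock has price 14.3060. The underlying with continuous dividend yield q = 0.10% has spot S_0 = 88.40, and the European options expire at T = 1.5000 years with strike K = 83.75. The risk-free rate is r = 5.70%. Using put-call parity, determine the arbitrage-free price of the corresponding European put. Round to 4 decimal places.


Answer: Put price = 2.9255

Derivation:
Put-call parity: C - P = S_0 * exp(-qT) - K * exp(-rT).
S_0 * exp(-qT) = 88.4000 * 0.99850112 = 88.26749940
K * exp(-rT) = 83.7500 * 0.91805314 = 76.88695073
P = C - S*exp(-qT) + K*exp(-rT)
P = 14.3060 - 88.26749940 + 76.88695073 = 2.9255


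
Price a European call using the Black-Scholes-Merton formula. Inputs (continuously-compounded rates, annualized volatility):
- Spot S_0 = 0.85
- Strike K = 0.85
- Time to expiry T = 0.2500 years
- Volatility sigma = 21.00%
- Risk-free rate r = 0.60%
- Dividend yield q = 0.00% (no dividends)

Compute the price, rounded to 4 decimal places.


Answer: Price = 0.0362

Derivation:
d1 = (ln(S/K) + (r - q + 0.5*sigma^2) * T) / (sigma * sqrt(T)) = 0.06678571
d2 = d1 - sigma * sqrt(T) = -0.03821429
exp(-rT) = 0.99850112; exp(-qT) = 1.00000000
C = S_0 * exp(-qT) * N(d1) - K * exp(-rT) * N(d2)
N(d1) = 0.52662385; N(d2) = 0.48475842
C = 0.8500 * 1.00000000 * 0.52662385 - 0.8500 * 0.99850112 * 0.48475842 = 0.0362


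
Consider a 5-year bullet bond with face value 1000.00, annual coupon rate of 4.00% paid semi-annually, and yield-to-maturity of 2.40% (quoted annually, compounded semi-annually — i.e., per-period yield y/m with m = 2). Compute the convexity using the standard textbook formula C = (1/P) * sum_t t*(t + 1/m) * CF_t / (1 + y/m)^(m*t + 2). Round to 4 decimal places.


Coupon per period c = face * coupon_rate / m = 20.000000
Periods per year m = 2; per-period yield y/m = 0.012000
Number of cashflows N = 10
Cashflows (t years, CF_t, discount factor 1/(1+y/m)^(m*t), PV):
  t = 0.5000: CF_t = 20.000000, DF = 0.988142, PV = 19.762846
  t = 1.0000: CF_t = 20.000000, DF = 0.976425, PV = 19.528504
  t = 1.5000: CF_t = 20.000000, DF = 0.964847, PV = 19.296941
  t = 2.0000: CF_t = 20.000000, DF = 0.953406, PV = 19.068123
  t = 2.5000: CF_t = 20.000000, DF = 0.942101, PV = 18.842019
  t = 3.0000: CF_t = 20.000000, DF = 0.930930, PV = 18.618596
  t = 3.5000: CF_t = 20.000000, DF = 0.919891, PV = 18.397822
  t = 4.0000: CF_t = 20.000000, DF = 0.908983, PV = 18.179666
  t = 4.5000: CF_t = 20.000000, DF = 0.898205, PV = 17.964097
  t = 5.0000: CF_t = 1020.000000, DF = 0.887554, PV = 905.305266
Price P = sum_t PV_t = 1074.963878
Convexity numerator sum_t t*(t + 1/m) * CF_t / (1+y/m)^(m*t + 2):
  t = 0.5000: term = 9.648470
  t = 1.0000: term = 28.602185
  t = 1.5000: term = 56.526056
  t = 2.0000: term = 93.092978
  t = 2.5000: term = 137.983664
  t = 3.0000: term = 190.886491
  t = 3.5000: term = 251.497353
  t = 4.0000: term = 319.519506
  t = 4.5000: term = 394.663421
  t = 5.0000: term = 24308.978838
Convexity = (1/P) * sum = 25791.398962 / 1074.963878 = 23.992805

Answer: Convexity = 23.9928


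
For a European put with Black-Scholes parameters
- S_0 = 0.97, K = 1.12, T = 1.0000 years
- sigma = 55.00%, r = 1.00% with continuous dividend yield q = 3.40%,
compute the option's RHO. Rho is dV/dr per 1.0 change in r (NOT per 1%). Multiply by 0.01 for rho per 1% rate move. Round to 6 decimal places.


d1 = -0.0300688960; d2 = -0.5800688960
phi(d1) = 0.3987619716; exp(-qT) = 0.9665715046; exp(-rT) = 0.9900498337
N(-d2) = 0.7190659210
Rho = -K*T*exp(-rT)*N(-d2) = -1.1200 * 1.0000 * 0.9900498337 * 0.7190659210 = -0.797340

Answer: Rho = -0.797340


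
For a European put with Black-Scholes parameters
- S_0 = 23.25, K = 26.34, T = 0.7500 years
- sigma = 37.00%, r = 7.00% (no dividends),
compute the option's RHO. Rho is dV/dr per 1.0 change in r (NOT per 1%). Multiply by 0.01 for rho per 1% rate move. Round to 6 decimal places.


d1 = -0.0653687343; d2 = -0.3857981337
phi(d1) = 0.3980908359; exp(-qT) = 1.0000000000; exp(-rT) = 0.9488543211
N(-d2) = 0.6501769112
Rho = -K*T*exp(-rT)*N(-d2) = -26.3400 * 0.7500 * 0.9488543211 * 0.6501769112 = -12.187317

Answer: Rho = -12.187317


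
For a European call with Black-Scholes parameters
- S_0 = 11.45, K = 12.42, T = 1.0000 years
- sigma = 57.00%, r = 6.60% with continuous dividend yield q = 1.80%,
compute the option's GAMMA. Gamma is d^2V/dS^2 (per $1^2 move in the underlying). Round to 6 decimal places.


d1 = 0.2265467605; d2 = -0.3434532395
phi(d1) = 0.3888349764; exp(-qT) = 0.9821610324; exp(-rT) = 0.9361308643
Gamma = exp(-qT) * phi(d1) / (S * sigma * sqrt(T)) = 0.9821610324 * 0.3888349764 / (11.4500 * 0.5700 * 1.0000000000) = 0.058515

Answer: Gamma = 0.058515


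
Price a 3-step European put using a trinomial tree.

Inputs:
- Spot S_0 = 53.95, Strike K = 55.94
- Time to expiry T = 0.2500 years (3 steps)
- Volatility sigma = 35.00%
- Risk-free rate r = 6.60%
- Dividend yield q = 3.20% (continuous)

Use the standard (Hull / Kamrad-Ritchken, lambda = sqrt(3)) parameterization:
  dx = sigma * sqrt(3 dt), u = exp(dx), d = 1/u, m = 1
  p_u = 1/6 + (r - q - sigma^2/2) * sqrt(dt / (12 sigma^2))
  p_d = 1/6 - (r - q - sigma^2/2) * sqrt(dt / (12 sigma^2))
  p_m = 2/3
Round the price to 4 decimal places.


Answer: Price = V(0,0) = 4.5468

Derivation:
dt = T/N = 0.083333; dx = sigma*sqrt(3*dt) = 0.175000
u = exp(dx) = 1.191246; d = 1/u = 0.839457
p_u = 0.160179, p_m = 0.666667, p_d = 0.173155
Discount per step: exp(-r*dt) = 0.994515
Stock lattice S(k, j) with j the centered position index:
  k=0: S(0,+0) = 53.9500
  k=1: S(1,-1) = 45.2887; S(1,+0) = 53.9500; S(1,+1) = 64.2677
  k=2: S(2,-2) = 38.0179; S(2,-1) = 45.2887; S(2,+0) = 53.9500; S(2,+1) = 64.2677; S(2,+2) = 76.5587
  k=3: S(3,-3) = 31.9144; S(3,-2) = 38.0179; S(3,-1) = 45.2887; S(3,+0) = 53.9500; S(3,+1) = 64.2677; S(3,+2) = 76.5587; S(3,+3) = 91.2003
Terminal payoffs V(N, j) = max(K - S_T, 0):
  V(3,-3) = 24.025588; V(3,-2) = 17.922078; V(3,-1) = 10.651294; V(3,+0) = 1.990000; V(3,+1) = 0.000000; V(3,+2) = 0.000000; V(3,+3) = 0.000000
Backward induction: V(k, j) = exp(-r*dt) * [p_u * V(k+1, j+1) + p_m * V(k+1, j) + p_d * V(k+1, j-1)]
  V(2,-2) = exp(-r*dt) * [p_u*10.651294 + p_m*17.922078 + p_d*24.025588] = 17.716596
  V(2,-1) = exp(-r*dt) * [p_u*1.990000 + p_m*10.651294 + p_d*17.922078] = 10.465194
  V(2,+0) = exp(-r*dt) * [p_u*0.000000 + p_m*1.990000 + p_d*10.651294] = 3.153596
  V(2,+1) = exp(-r*dt) * [p_u*0.000000 + p_m*0.000000 + p_d*1.990000] = 0.342688
  V(2,+2) = exp(-r*dt) * [p_u*0.000000 + p_m*0.000000 + p_d*0.000000] = 0.000000
  V(1,-1) = exp(-r*dt) * [p_u*3.153596 + p_m*10.465194 + p_d*17.716596] = 10.491784
  V(1,+0) = exp(-r*dt) * [p_u*0.342688 + p_m*3.153596 + p_d*10.465194] = 3.947615
  V(1,+1) = exp(-r*dt) * [p_u*0.000000 + p_m*0.342688 + p_d*3.153596] = 0.770271
  V(0,+0) = exp(-r*dt) * [p_u*0.770271 + p_m*3.947615 + p_d*10.491784] = 4.546751


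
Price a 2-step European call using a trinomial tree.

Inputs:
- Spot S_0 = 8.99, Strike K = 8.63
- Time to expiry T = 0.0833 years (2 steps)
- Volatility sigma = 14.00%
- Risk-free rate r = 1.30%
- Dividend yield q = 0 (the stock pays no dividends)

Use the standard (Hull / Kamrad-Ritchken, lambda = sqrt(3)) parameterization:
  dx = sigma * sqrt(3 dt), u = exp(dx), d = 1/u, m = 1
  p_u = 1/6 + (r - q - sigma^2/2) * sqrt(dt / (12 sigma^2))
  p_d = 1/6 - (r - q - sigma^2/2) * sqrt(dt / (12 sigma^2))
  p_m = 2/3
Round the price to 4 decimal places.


Answer: Price = V(0,0) = 0.3989

Derivation:
dt = T/N = 0.041650; dx = sigma*sqrt(3*dt) = 0.049488
u = exp(dx) = 1.050733; d = 1/u = 0.951717
p_u = 0.168013, p_m = 0.666667, p_d = 0.165320
Discount per step: exp(-r*dt) = 0.999459
Stock lattice S(k, j) with j the centered position index:
  k=0: S(0,+0) = 8.9900
  k=1: S(1,-1) = 8.5559; S(1,+0) = 8.9900; S(1,+1) = 9.4461
  k=2: S(2,-2) = 8.1428; S(2,-1) = 8.5559; S(2,+0) = 8.9900; S(2,+1) = 9.4461; S(2,+2) = 9.9253
Terminal payoffs V(N, j) = max(S_T - K, 0):
  V(2,-2) = 0.000000; V(2,-1) = 0.000000; V(2,+0) = 0.360000; V(2,+1) = 0.816085; V(2,+2) = 1.295309
Backward induction: V(k, j) = exp(-r*dt) * [p_u * V(k+1, j+1) + p_m * V(k+1, j) + p_d * V(k+1, j-1)]
  V(1,-1) = exp(-r*dt) * [p_u*0.360000 + p_m*0.000000 + p_d*0.000000] = 0.060452
  V(1,+0) = exp(-r*dt) * [p_u*0.816085 + p_m*0.360000 + p_d*0.000000] = 0.376909
  V(1,+1) = exp(-r*dt) * [p_u*1.295309 + p_m*0.816085 + p_d*0.360000] = 0.820757
  V(0,+0) = exp(-r*dt) * [p_u*0.820757 + p_m*0.376909 + p_d*0.060452] = 0.398949


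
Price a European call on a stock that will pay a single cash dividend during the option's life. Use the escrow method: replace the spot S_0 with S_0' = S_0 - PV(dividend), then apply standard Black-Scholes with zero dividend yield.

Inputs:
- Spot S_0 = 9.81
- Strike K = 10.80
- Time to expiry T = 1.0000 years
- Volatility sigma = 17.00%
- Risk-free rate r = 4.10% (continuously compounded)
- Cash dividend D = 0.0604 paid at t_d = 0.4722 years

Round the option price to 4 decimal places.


Answer: Price = 0.4172

Derivation:
PV(D) = D * exp(-r * t_d) = 0.0604 * 0.98082601 = 0.05924189
S_0' = S_0 - PV(D) = 9.8100 - 0.05924189 = 9.75075811
d1 = (ln(S_0'/K) + (r + sigma^2/2)*T) / (sigma*sqrt(T)) = -0.27500645
d2 = d1 - sigma*sqrt(T) = -0.44500645
exp(-rT) = 0.95982913
N(d1) = 0.39165564; N(d2) = 0.32815754
C = S_0' * N(d1) - K * exp(-rT) * N(d2) = 9.75075811 * 0.39165564 - 10.8000 * 0.95982913 * 0.32815754 = 0.4172


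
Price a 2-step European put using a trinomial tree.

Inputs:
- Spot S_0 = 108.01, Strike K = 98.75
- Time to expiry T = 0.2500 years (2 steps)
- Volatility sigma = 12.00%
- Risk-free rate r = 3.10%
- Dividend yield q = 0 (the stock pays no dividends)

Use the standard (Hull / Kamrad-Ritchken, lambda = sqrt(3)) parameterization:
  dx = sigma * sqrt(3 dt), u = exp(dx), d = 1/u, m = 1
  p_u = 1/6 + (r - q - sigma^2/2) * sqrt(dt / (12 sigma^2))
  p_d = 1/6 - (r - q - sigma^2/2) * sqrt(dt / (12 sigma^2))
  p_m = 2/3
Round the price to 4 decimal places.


dt = T/N = 0.125000; dx = sigma*sqrt(3*dt) = 0.073485
u = exp(dx) = 1.076252; d = 1/u = 0.929150
p_u = 0.186909, p_m = 0.666667, p_d = 0.146424
Discount per step: exp(-r*dt) = 0.996132
Stock lattice S(k, j) with j the centered position index:
  k=0: S(0,+0) = 108.0100
  k=1: S(1,-1) = 100.3575; S(1,+0) = 108.0100; S(1,+1) = 116.2460
  k=2: S(2,-2) = 93.2472; S(2,-1) = 100.3575; S(2,+0) = 108.0100; S(2,+1) = 116.2460; S(2,+2) = 125.1100
Terminal payoffs V(N, j) = max(K - S_T, 0):
  V(2,-2) = 5.502763; V(2,-1) = 0.000000; V(2,+0) = 0.000000; V(2,+1) = 0.000000; V(2,+2) = 0.000000
Backward induction: V(k, j) = exp(-r*dt) * [p_u * V(k+1, j+1) + p_m * V(k+1, j) + p_d * V(k+1, j-1)]
  V(1,-1) = exp(-r*dt) * [p_u*0.000000 + p_m*0.000000 + p_d*5.502763] = 0.802622
  V(1,+0) = exp(-r*dt) * [p_u*0.000000 + p_m*0.000000 + p_d*0.000000] = 0.000000
  V(1,+1) = exp(-r*dt) * [p_u*0.000000 + p_m*0.000000 + p_d*0.000000] = 0.000000
  V(0,+0) = exp(-r*dt) * [p_u*0.000000 + p_m*0.000000 + p_d*0.802622] = 0.117069

Answer: Price = V(0,0) = 0.1171


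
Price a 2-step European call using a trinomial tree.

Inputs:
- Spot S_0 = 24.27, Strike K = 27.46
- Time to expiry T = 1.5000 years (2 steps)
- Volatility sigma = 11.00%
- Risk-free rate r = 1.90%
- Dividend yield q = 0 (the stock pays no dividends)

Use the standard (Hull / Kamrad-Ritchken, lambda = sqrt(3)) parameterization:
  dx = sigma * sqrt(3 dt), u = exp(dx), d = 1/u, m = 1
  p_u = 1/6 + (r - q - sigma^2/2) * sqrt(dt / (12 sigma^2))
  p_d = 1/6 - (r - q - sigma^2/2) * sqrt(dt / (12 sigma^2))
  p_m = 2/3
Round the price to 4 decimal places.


Answer: Price = V(0,0) = 0.5312

Derivation:
dt = T/N = 0.750000; dx = sigma*sqrt(3*dt) = 0.165000
u = exp(dx) = 1.179393; d = 1/u = 0.847894
p_u = 0.196098, p_m = 0.666667, p_d = 0.137235
Discount per step: exp(-r*dt) = 0.985851
Stock lattice S(k, j) with j the centered position index:
  k=0: S(0,+0) = 24.2700
  k=1: S(1,-1) = 20.5784; S(1,+0) = 24.2700; S(1,+1) = 28.6239
  k=2: S(2,-2) = 17.4483; S(2,-1) = 20.5784; S(2,+0) = 24.2700; S(2,+1) = 28.6239; S(2,+2) = 33.7588
Terminal payoffs V(N, j) = max(S_T - K, 0):
  V(2,-2) = 0.000000; V(2,-1) = 0.000000; V(2,+0) = 0.000000; V(2,+1) = 1.163871; V(2,+2) = 6.298796
Backward induction: V(k, j) = exp(-r*dt) * [p_u * V(k+1, j+1) + p_m * V(k+1, j) + p_d * V(k+1, j-1)]
  V(1,-1) = exp(-r*dt) * [p_u*0.000000 + p_m*0.000000 + p_d*0.000000] = 0.000000
  V(1,+0) = exp(-r*dt) * [p_u*1.163871 + p_m*0.000000 + p_d*0.000000] = 0.225004
  V(1,+1) = exp(-r*dt) * [p_u*6.298796 + p_m*1.163871 + p_d*0.000000] = 1.982644
  V(0,+0) = exp(-r*dt) * [p_u*1.982644 + p_m*0.225004 + p_d*0.000000] = 0.531173


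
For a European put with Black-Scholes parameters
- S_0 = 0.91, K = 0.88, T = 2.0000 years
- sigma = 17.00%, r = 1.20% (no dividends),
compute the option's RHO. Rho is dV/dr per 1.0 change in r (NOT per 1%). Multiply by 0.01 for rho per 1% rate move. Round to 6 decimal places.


d1 = 0.3594710093; d2 = 0.1190547037
phi(d1) = 0.3739817661; exp(-qT) = 1.0000000000; exp(-rT) = 0.9762857098
N(-d2) = 0.4526160083
Rho = -K*T*exp(-rT)*N(-d2) = -0.8800 * 2.0000 * 0.9762857098 * 0.4526160083 = -0.777713

Answer: Rho = -0.777713


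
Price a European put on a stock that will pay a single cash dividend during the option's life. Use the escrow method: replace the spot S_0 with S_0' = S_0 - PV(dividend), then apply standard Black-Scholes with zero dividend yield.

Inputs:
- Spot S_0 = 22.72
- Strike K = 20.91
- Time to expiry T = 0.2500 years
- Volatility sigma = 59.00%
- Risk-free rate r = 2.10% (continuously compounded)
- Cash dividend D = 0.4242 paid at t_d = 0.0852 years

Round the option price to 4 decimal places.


PV(D) = D * exp(-r * t_d) = 0.4242 * 0.99821240 = 0.42344170
S_0' = S_0 - PV(D) = 22.7200 - 0.42344170 = 22.29655830
d1 = (ln(S_0'/K) + (r + sigma^2/2)*T) / (sigma*sqrt(T)) = 0.38294006
d2 = d1 - sigma*sqrt(T) = 0.08794006
exp(-rT) = 0.99476376
N(-d1) = 0.35088210; N(-d2) = 0.46496216
P = K * exp(-rT) * N(-d2) - S_0' * N(-d1) = 20.9100 * 0.99476376 * 0.46496216 - 22.29655830 * 0.35088210 = 1.8480

Answer: Price = 1.8480


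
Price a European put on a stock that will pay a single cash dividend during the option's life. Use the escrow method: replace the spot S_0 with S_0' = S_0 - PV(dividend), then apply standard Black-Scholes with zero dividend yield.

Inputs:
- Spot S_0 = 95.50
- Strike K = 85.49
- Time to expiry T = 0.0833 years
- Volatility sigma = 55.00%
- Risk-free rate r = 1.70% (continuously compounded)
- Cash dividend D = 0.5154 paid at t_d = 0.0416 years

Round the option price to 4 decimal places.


Answer: Price = 2.1358

Derivation:
PV(D) = D * exp(-r * t_d) = 0.5154 * 0.99929305 = 0.51503564
S_0' = S_0 - PV(D) = 95.5000 - 0.51503564 = 94.98496436
d1 = (ln(S_0'/K) + (r + sigma^2/2)*T) / (sigma*sqrt(T)) = 0.75176232
d2 = d1 - sigma*sqrt(T) = 0.59302275
exp(-rT) = 0.99858490
N(-d1) = 0.22609700; N(-d2) = 0.27658296
P = K * exp(-rT) * N(-d2) - S_0' * N(-d1) = 85.4900 * 0.99858490 * 0.27658296 - 94.98496436 * 0.22609700 = 2.1358


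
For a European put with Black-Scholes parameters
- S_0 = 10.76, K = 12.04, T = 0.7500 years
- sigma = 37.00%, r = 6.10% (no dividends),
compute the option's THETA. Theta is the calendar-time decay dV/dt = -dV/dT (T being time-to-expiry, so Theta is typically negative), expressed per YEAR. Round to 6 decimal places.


Answer: Theta = -0.464364

Derivation:
d1 = -0.0477839586; d2 = -0.3682133580
phi(d1) = 0.3984870865; exp(-qT) = 1.0000000000; exp(-rT) = 0.9552807525
Theta = -S*exp(-qT)*phi(d1)*sigma/(2*sqrt(T)) + r*K*exp(-rT)*N(-d2) - q*S*exp(-qT)*N(-d1)
N(-d1) = 0.5190557894; N(-d2) = 0.6436429246; sqrt(T) = 0.8660254038
Term 1 = -10.7600 * 1.0000000000 * 0.3984870865 * 0.3700 / (2 * 0.8660254038) = -0.9159412540
Term 2 = 0.0610 * 12.0400 * 0.9552807525 * 0.6436429246 = 0.4515775561
Term 3 = 0 (no dividend yield, q = 0)
Theta = -0.9159412540 + (0.4515775561) + (0.0000000000) = -0.464364


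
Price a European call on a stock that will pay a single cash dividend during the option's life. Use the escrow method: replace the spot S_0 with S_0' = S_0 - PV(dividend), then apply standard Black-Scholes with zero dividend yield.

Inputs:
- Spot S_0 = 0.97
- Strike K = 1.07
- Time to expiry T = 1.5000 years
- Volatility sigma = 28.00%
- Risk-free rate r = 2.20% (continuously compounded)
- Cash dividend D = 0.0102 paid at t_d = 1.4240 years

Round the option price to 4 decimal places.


PV(D) = D * exp(-r * t_d) = 0.0102 * 0.96915764 = 0.00988541
S_0' = S_0 - PV(D) = 0.9700 - 0.00988541 = 0.96011459
d1 = (ln(S_0'/K) + (r + sigma^2/2)*T) / (sigma*sqrt(T)) = -0.04829368
d2 = d1 - sigma*sqrt(T) = -0.39122225
exp(-rT) = 0.96753856
N(d1) = 0.48074109; N(d2) = 0.34781648
C = S_0' * N(d1) - K * exp(-rT) * N(d2) = 0.96011459 * 0.48074109 - 1.0700 * 0.96753856 * 0.34781648 = 0.1015

Answer: Price = 0.1015


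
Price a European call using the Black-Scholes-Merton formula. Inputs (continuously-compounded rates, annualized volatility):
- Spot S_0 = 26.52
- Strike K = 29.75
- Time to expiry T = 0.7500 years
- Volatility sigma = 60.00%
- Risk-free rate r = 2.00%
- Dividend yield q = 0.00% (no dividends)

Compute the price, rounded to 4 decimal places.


Answer: Price = 4.4314

Derivation:
d1 = (ln(S/K) + (r - q + 0.5*sigma^2) * T) / (sigma * sqrt(T)) = 0.06749231
d2 = d1 - sigma * sqrt(T) = -0.45212293
exp(-rT) = 0.98511194; exp(-qT) = 1.00000000
C = S_0 * exp(-qT) * N(d1) - K * exp(-rT) * N(d2)
N(d1) = 0.52690511; N(d2) = 0.32559021
C = 26.5200 * 1.00000000 * 0.52690511 - 29.7500 * 0.98511194 * 0.32559021 = 4.4314


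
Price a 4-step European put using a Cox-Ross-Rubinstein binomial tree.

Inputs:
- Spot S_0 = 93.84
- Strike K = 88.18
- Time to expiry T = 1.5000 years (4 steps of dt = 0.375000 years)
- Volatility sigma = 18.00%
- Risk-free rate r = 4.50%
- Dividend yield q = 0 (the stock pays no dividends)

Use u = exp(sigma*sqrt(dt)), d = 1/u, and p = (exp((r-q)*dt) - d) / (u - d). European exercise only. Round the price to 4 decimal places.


dt = T/N = 0.375000
u = exp(sigma*sqrt(dt)) = 1.116532; d = 1/u = 0.895631
p = (exp((r-q)*dt) - d) / (u - d) = 0.549511
Discount per step: exp(-r*dt) = 0.983267
Stock lattice S(k, i) with i counting down-moves:
  k=0: S(0,0) = 93.8400
  k=1: S(1,0) = 104.7753; S(1,1) = 84.0460
  k=2: S(2,0) = 116.9849; S(2,1) = 93.8400; S(2,2) = 75.2742
  k=3: S(3,0) = 130.6174; S(3,1) = 104.7753; S(3,2) = 84.0460; S(3,3) = 67.4179
  k=4: S(4,0) = 145.8384; S(4,1) = 116.9849; S(4,2) = 93.8400; S(4,3) = 75.2742; S(4,4) = 60.3815
Terminal payoffs V(N, i) = max(K - S_T, 0):
  V(4,0) = 0.000000; V(4,1) = 0.000000; V(4,2) = 0.000000; V(4,3) = 12.905824; V(4,4) = 27.798483
Backward induction: V(k, i) = exp(-r*dt) * [p * V(k+1, i) + (1-p) * V(k+1, i+1)].
  V(3,0) = exp(-r*dt) * [p*0.000000 + (1-p)*0.000000] = 0.000000
  V(3,1) = exp(-r*dt) * [p*0.000000 + (1-p)*0.000000] = 0.000000
  V(3,2) = exp(-r*dt) * [p*0.000000 + (1-p)*12.905824] = 5.716644
  V(3,3) = exp(-r*dt) * [p*12.905824 + (1-p)*27.798483] = 19.286579
  V(2,0) = exp(-r*dt) * [p*0.000000 + (1-p)*0.000000] = 0.000000
  V(2,1) = exp(-r*dt) * [p*0.000000 + (1-p)*5.716644] = 2.532191
  V(2,2) = exp(-r*dt) * [p*5.716644 + (1-p)*19.286579] = 11.631797
  V(1,0) = exp(-r*dt) * [p*0.000000 + (1-p)*2.532191] = 1.121636
  V(1,1) = exp(-r*dt) * [p*2.532191 + (1-p)*11.631797] = 6.520496
  V(0,0) = exp(-r*dt) * [p*1.121636 + (1-p)*6.520496] = 3.494296

Answer: Price = V(0,0) = 3.4943


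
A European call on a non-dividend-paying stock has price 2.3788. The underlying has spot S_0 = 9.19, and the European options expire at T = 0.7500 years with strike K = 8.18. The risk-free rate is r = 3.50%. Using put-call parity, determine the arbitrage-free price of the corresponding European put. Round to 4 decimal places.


Put-call parity: C - P = S_0 * exp(-qT) - K * exp(-rT).
S_0 * exp(-qT) = 9.1900 * 1.00000000 = 9.19000000
K * exp(-rT) = 8.1800 * 0.97409154 = 7.96806877
P = C - S*exp(-qT) + K*exp(-rT)
P = 2.3788 - 9.19000000 + 7.96806877 = 1.1569

Answer: Put price = 1.1569


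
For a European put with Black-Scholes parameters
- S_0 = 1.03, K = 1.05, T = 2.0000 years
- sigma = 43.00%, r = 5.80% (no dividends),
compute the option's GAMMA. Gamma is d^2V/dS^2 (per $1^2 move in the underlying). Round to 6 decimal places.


Answer: Gamma = 0.572140

Derivation:
d1 = 0.4631855908; d2 = -0.1449262411
phi(d1) = 0.3583629501; exp(-qT) = 1.0000000000; exp(-rT) = 0.8904752233
Gamma = exp(-qT) * phi(d1) / (S * sigma * sqrt(T)) = 1.0000000000 * 0.3583629501 / (1.0300 * 0.4300 * 1.4142135624) = 0.572140


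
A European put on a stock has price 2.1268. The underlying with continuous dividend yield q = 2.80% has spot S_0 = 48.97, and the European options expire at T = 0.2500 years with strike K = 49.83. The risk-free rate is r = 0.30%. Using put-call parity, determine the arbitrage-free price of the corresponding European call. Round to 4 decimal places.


Put-call parity: C - P = S_0 * exp(-qT) - K * exp(-rT).
S_0 * exp(-qT) = 48.9700 * 0.99302444 = 48.62840697
K * exp(-rT) = 49.8300 * 0.99925028 = 49.79264151
C = P + S*exp(-qT) - K*exp(-rT)
C = 2.1268 + 48.62840697 - 49.79264151 = 0.9626

Answer: Call price = 0.9626


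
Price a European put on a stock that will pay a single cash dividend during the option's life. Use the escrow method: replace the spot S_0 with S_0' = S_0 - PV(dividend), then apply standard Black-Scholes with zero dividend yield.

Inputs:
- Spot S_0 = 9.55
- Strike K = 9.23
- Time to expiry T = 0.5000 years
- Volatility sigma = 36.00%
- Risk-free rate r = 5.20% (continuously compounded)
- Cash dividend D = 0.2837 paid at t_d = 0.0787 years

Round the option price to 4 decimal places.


Answer: Price = 0.7939

Derivation:
PV(D) = D * exp(-r * t_d) = 0.2837 * 0.99591596 = 0.28254136
S_0' = S_0 - PV(D) = 9.5500 - 0.28254136 = 9.26745864
d1 = (ln(S_0'/K) + (r + sigma^2/2)*T) / (sigma*sqrt(T)) = 0.24532734
d2 = d1 - sigma*sqrt(T) = -0.00923110
exp(-rT) = 0.97433509
N(-d1) = 0.40310149; N(-d2) = 0.50368263
P = K * exp(-rT) * N(-d2) - S_0' * N(-d1) = 9.2300 * 0.97433509 * 0.50368263 - 9.26745864 * 0.40310149 = 0.7939


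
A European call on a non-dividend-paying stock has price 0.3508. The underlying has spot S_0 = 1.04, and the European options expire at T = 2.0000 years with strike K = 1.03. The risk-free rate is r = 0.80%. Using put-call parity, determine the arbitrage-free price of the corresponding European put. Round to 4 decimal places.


Put-call parity: C - P = S_0 * exp(-qT) - K * exp(-rT).
S_0 * exp(-qT) = 1.0400 * 1.00000000 = 1.04000000
K * exp(-rT) = 1.0300 * 0.98412732 = 1.01365114
P = C - S*exp(-qT) + K*exp(-rT)
P = 0.3508 - 1.04000000 + 1.01365114 = 0.3245

Answer: Put price = 0.3245


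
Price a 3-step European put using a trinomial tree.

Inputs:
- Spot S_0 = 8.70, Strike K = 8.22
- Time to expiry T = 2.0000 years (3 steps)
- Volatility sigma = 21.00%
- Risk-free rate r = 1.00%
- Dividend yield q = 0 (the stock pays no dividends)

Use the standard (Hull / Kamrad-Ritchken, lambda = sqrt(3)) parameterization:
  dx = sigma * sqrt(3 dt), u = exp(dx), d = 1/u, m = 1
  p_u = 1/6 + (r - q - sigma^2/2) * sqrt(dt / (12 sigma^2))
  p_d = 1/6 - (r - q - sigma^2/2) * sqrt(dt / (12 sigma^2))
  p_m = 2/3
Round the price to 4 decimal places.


dt = T/N = 0.666667; dx = sigma*sqrt(3*dt) = 0.296985
u = exp(dx) = 1.345795; d = 1/u = 0.743055
p_u = 0.153142, p_m = 0.666667, p_d = 0.180191
Discount per step: exp(-r*dt) = 0.993356
Stock lattice S(k, j) with j the centered position index:
  k=0: S(0,+0) = 8.7000
  k=1: S(1,-1) = 6.4646; S(1,+0) = 8.7000; S(1,+1) = 11.7084
  k=2: S(2,-2) = 4.8035; S(2,-1) = 6.4646; S(2,+0) = 8.7000; S(2,+1) = 11.7084; S(2,+2) = 15.7571
  k=3: S(3,-3) = 3.5693; S(3,-2) = 4.8035; S(3,-1) = 6.4646; S(3,+0) = 8.7000; S(3,+1) = 11.7084; S(3,+2) = 15.7571; S(3,+3) = 21.2059
Terminal payoffs V(N, j) = max(K - S_T, 0):
  V(3,-3) = 4.650704; V(3,-2) = 3.416459; V(3,-1) = 1.755419; V(3,+0) = 0.000000; V(3,+1) = 0.000000; V(3,+2) = 0.000000; V(3,+3) = 0.000000
Backward induction: V(k, j) = exp(-r*dt) * [p_u * V(k+1, j+1) + p_m * V(k+1, j) + p_d * V(k+1, j-1)]
  V(2,-2) = exp(-r*dt) * [p_u*1.755419 + p_m*3.416459 + p_d*4.650704] = 3.361997
  V(2,-1) = exp(-r*dt) * [p_u*0.000000 + p_m*1.755419 + p_d*3.416459] = 1.774030
  V(2,+0) = exp(-r*dt) * [p_u*0.000000 + p_m*0.000000 + p_d*1.755419] = 0.314210
  V(2,+1) = exp(-r*dt) * [p_u*0.000000 + p_m*0.000000 + p_d*0.000000] = 0.000000
  V(2,+2) = exp(-r*dt) * [p_u*0.000000 + p_m*0.000000 + p_d*0.000000] = 0.000000
  V(1,-1) = exp(-r*dt) * [p_u*0.314210 + p_m*1.774030 + p_d*3.361997] = 1.824405
  V(1,+0) = exp(-r*dt) * [p_u*0.000000 + p_m*0.314210 + p_d*1.774030] = 0.525622
  V(1,+1) = exp(-r*dt) * [p_u*0.000000 + p_m*0.000000 + p_d*0.314210] = 0.056242
  V(0,+0) = exp(-r*dt) * [p_u*0.056242 + p_m*0.525622 + p_d*1.824405] = 0.683200

Answer: Price = V(0,0) = 0.6832


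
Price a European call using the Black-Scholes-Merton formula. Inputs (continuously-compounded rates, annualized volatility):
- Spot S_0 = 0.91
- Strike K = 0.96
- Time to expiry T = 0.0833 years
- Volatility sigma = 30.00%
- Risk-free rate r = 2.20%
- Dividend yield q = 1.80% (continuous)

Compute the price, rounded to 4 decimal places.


Answer: Price = 0.0133

Derivation:
d1 = (ln(S/K) + (r - q + 0.5*sigma^2) * T) / (sigma * sqrt(T)) = -0.57061686
d2 = d1 - sigma * sqrt(T) = -0.65720207
exp(-rT) = 0.99816908; exp(-qT) = 0.99850172
C = S_0 * exp(-qT) * N(d1) - K * exp(-rT) * N(d2)
N(d1) = 0.28412969; N(d2) = 0.25552550
C = 0.9100 * 0.99850172 * 0.28412969 - 0.9600 * 0.99816908 * 0.25552550 = 0.0133


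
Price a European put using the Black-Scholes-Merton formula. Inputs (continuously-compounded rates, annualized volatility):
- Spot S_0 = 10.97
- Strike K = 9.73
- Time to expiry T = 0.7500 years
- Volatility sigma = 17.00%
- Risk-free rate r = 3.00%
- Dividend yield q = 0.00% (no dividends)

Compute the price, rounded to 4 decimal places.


Answer: Price = 0.1330

Derivation:
d1 = (ln(S/K) + (r - q + 0.5*sigma^2) * T) / (sigma * sqrt(T)) = 1.04118586
d2 = d1 - sigma * sqrt(T) = 0.89396154
exp(-rT) = 0.97775124; exp(-qT) = 1.00000000
P = K * exp(-rT) * N(-d2) - S_0 * exp(-qT) * N(-d1)
N(-d1) = 0.14889465; N(-d2) = 0.18567124
P = 9.7300 * 0.97775124 * 0.18567124 - 10.9700 * 1.00000000 * 0.14889465 = 0.1330


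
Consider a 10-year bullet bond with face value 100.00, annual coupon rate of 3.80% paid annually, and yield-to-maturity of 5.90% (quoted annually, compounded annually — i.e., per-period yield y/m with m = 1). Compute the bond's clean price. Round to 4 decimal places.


Coupon per period c = face * coupon_rate / m = 3.800000
Periods per year m = 1; per-period yield y/m = 0.059000
Number of cashflows N = 10
Cashflows (t years, CF_t, discount factor 1/(1+y/m)^(m*t), PV):
  t = 1.0000: CF_t = 3.800000, DF = 0.944287, PV = 3.588291
  t = 2.0000: CF_t = 3.800000, DF = 0.891678, PV = 3.388377
  t = 3.0000: CF_t = 3.800000, DF = 0.842000, PV = 3.199600
  t = 4.0000: CF_t = 3.800000, DF = 0.795090, PV = 3.021341
  t = 5.0000: CF_t = 3.800000, DF = 0.750793, PV = 2.853013
  t = 6.0000: CF_t = 3.800000, DF = 0.708964, PV = 2.694064
  t = 7.0000: CF_t = 3.800000, DF = 0.669466, PV = 2.543969
  t = 8.0000: CF_t = 3.800000, DF = 0.632168, PV = 2.402237
  t = 9.0000: CF_t = 3.800000, DF = 0.596948, PV = 2.268402
  t = 10.0000: CF_t = 103.800000, DF = 0.563690, PV = 58.511031
Price P = sum_t PV_t = 84.470325

Answer: Price = 84.4703


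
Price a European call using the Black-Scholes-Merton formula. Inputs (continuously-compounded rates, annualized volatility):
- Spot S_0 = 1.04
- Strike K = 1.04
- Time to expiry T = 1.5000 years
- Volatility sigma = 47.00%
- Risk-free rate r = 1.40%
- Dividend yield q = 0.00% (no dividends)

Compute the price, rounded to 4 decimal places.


Answer: Price = 0.2441

Derivation:
d1 = (ln(S/K) + (r - q + 0.5*sigma^2) * T) / (sigma * sqrt(T)) = 0.32429681
d2 = d1 - sigma * sqrt(T) = -0.25133328
exp(-rT) = 0.97921896; exp(-qT) = 1.00000000
C = S_0 * exp(-qT) * N(d1) - K * exp(-rT) * N(d2)
N(d1) = 0.62714333; N(d2) = 0.40077822
C = 1.0400 * 1.00000000 * 0.62714333 - 1.0400 * 0.97921896 * 0.40077822 = 0.2441


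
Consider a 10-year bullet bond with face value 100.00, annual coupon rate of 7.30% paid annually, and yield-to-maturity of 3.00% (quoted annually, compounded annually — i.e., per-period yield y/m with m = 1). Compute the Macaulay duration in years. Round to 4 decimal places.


Answer: Macaulay duration = 7.8389 years

Derivation:
Coupon per period c = face * coupon_rate / m = 7.300000
Periods per year m = 1; per-period yield y/m = 0.030000
Number of cashflows N = 10
Cashflows (t years, CF_t, discount factor 1/(1+y/m)^(m*t), PV):
  t = 1.0000: CF_t = 7.300000, DF = 0.970874, PV = 7.087379
  t = 2.0000: CF_t = 7.300000, DF = 0.942596, PV = 6.880950
  t = 3.0000: CF_t = 7.300000, DF = 0.915142, PV = 6.680534
  t = 4.0000: CF_t = 7.300000, DF = 0.888487, PV = 6.485955
  t = 5.0000: CF_t = 7.300000, DF = 0.862609, PV = 6.297044
  t = 6.0000: CF_t = 7.300000, DF = 0.837484, PV = 6.113635
  t = 7.0000: CF_t = 7.300000, DF = 0.813092, PV = 5.935568
  t = 8.0000: CF_t = 7.300000, DF = 0.789409, PV = 5.762687
  t = 9.0000: CF_t = 7.300000, DF = 0.766417, PV = 5.594842
  t = 10.0000: CF_t = 107.300000, DF = 0.744094, PV = 79.841277
Price P = sum_t PV_t = 136.679872
Macaulay numerator sum_t t * PV_t:
  t * PV_t at t = 1.0000: 7.087379
  t * PV_t at t = 2.0000: 13.761900
  t * PV_t at t = 3.0000: 20.041602
  t * PV_t at t = 4.0000: 25.943822
  t * PV_t at t = 5.0000: 31.485221
  t * PV_t at t = 6.0000: 36.681810
  t * PV_t at t = 7.0000: 41.548976
  t * PV_t at t = 8.0000: 46.101499
  t * PV_t at t = 9.0000: 50.353579
  t * PV_t at t = 10.0000: 798.412771
Macaulay duration D = (sum_t t * PV_t) / P = 1071.418560 / 136.679872 = 7.838891


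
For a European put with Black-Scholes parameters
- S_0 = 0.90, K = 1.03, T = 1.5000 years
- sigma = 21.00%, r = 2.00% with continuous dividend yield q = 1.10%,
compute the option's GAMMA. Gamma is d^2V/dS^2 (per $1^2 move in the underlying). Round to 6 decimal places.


d1 = -0.3434896834; d2 = -0.6006861064
phi(d1) = 0.3760883783; exp(-qT) = 0.9836353794; exp(-rT) = 0.9704455335
Gamma = exp(-qT) * phi(d1) / (S * sigma * sqrt(T)) = 0.9836353794 * 0.3760883783 / (0.9000 * 0.2100 * 1.2247448714) = 1.598147

Answer: Gamma = 1.598147


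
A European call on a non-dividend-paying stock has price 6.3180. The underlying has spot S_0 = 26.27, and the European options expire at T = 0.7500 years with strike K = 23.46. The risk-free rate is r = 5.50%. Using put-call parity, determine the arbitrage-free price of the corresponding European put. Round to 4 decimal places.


Answer: Put price = 2.5600

Derivation:
Put-call parity: C - P = S_0 * exp(-qT) - K * exp(-rT).
S_0 * exp(-qT) = 26.2700 * 1.00000000 = 26.27000000
K * exp(-rT) = 23.4600 * 0.95958920 = 22.51196269
P = C - S*exp(-qT) + K*exp(-rT)
P = 6.3180 - 26.27000000 + 22.51196269 = 2.5600


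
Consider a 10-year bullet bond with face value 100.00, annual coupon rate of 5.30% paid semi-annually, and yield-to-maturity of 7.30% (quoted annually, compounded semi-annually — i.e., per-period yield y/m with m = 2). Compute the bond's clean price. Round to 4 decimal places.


Coupon per period c = face * coupon_rate / m = 2.650000
Periods per year m = 2; per-period yield y/m = 0.036500
Number of cashflows N = 20
Cashflows (t years, CF_t, discount factor 1/(1+y/m)^(m*t), PV):
  t = 0.5000: CF_t = 2.650000, DF = 0.964785, PV = 2.556681
  t = 1.0000: CF_t = 2.650000, DF = 0.930811, PV = 2.466648
  t = 1.5000: CF_t = 2.650000, DF = 0.898033, PV = 2.379786
  t = 2.0000: CF_t = 2.650000, DF = 0.866409, PV = 2.295983
  t = 2.5000: CF_t = 2.650000, DF = 0.835898, PV = 2.215131
  t = 3.0000: CF_t = 2.650000, DF = 0.806462, PV = 2.137126
  t = 3.5000: CF_t = 2.650000, DF = 0.778063, PV = 2.061867
  t = 4.0000: CF_t = 2.650000, DF = 0.750664, PV = 1.989259
  t = 4.5000: CF_t = 2.650000, DF = 0.724230, PV = 1.919208
  t = 5.0000: CF_t = 2.650000, DF = 0.698726, PV = 1.851624
  t = 5.5000: CF_t = 2.650000, DF = 0.674121, PV = 1.786420
  t = 6.0000: CF_t = 2.650000, DF = 0.650382, PV = 1.723512
  t = 6.5000: CF_t = 2.650000, DF = 0.627479, PV = 1.662819
  t = 7.0000: CF_t = 2.650000, DF = 0.605382, PV = 1.604263
  t = 7.5000: CF_t = 2.650000, DF = 0.584064, PV = 1.547769
  t = 8.0000: CF_t = 2.650000, DF = 0.563496, PV = 1.493265
  t = 8.5000: CF_t = 2.650000, DF = 0.543653, PV = 1.440680
  t = 9.0000: CF_t = 2.650000, DF = 0.524508, PV = 1.389947
  t = 9.5000: CF_t = 2.650000, DF = 0.506038, PV = 1.341001
  t = 10.0000: CF_t = 102.650000, DF = 0.488218, PV = 50.115587
Price P = sum_t PV_t = 85.978578

Answer: Price = 85.9786


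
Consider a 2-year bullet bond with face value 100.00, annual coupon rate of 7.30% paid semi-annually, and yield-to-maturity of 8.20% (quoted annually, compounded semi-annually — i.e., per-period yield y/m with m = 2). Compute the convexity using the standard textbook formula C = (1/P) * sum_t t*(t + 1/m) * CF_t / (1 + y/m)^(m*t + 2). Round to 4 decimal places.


Coupon per period c = face * coupon_rate / m = 3.650000
Periods per year m = 2; per-period yield y/m = 0.041000
Number of cashflows N = 4
Cashflows (t years, CF_t, discount factor 1/(1+y/m)^(m*t), PV):
  t = 0.5000: CF_t = 3.650000, DF = 0.960615, PV = 3.506244
  t = 1.0000: CF_t = 3.650000, DF = 0.922781, PV = 3.368150
  t = 1.5000: CF_t = 3.650000, DF = 0.886437, PV = 3.235495
  t = 2.0000: CF_t = 103.650000, DF = 0.851524, PV = 88.260501
Price P = sum_t PV_t = 98.370389
Convexity numerator sum_t t*(t + 1/m) * CF_t / (1+y/m)^(m*t + 2):
  t = 0.5000: term = 1.617747
  t = 1.0000: term = 4.662096
  t = 1.5000: term = 8.956957
  t = 2.0000: term = 407.225470
Convexity = (1/P) * sum = 422.462270 / 98.370389 = 4.294608

Answer: Convexity = 4.2946
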